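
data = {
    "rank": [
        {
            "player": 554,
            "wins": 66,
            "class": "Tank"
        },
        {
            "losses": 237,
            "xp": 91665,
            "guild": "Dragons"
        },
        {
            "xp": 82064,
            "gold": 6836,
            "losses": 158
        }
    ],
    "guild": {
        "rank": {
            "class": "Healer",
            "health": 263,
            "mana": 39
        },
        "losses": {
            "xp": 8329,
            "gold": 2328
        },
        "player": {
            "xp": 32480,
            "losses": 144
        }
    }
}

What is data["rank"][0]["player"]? 554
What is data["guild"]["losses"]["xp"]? 8329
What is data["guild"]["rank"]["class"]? "Healer"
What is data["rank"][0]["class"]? "Tank"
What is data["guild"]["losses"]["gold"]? 2328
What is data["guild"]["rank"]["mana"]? 39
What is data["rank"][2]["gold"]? 6836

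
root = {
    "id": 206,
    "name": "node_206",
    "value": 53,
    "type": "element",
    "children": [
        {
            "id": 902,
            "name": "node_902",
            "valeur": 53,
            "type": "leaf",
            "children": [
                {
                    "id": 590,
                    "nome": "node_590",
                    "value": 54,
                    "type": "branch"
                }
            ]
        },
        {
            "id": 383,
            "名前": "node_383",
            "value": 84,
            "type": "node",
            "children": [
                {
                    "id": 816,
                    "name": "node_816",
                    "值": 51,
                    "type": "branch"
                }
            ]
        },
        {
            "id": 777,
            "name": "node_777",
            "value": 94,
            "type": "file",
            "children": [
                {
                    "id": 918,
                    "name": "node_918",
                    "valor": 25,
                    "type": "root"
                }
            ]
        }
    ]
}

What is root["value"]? 53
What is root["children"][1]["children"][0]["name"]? "node_816"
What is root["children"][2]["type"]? "file"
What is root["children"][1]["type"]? "node"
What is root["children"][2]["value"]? 94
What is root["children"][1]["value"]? 84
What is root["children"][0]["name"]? "node_902"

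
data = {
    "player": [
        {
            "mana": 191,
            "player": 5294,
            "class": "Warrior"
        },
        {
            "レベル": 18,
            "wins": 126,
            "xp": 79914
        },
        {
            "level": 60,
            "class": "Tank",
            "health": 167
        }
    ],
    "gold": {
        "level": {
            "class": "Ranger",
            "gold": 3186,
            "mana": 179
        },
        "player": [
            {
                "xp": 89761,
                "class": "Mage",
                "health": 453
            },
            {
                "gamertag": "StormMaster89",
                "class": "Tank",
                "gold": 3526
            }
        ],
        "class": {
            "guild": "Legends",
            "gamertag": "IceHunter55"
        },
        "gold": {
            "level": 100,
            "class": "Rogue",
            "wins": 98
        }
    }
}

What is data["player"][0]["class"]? "Warrior"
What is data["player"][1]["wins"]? 126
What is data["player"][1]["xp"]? 79914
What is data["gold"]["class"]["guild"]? "Legends"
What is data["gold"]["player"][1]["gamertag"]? "StormMaster89"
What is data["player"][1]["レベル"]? 18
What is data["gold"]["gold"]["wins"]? 98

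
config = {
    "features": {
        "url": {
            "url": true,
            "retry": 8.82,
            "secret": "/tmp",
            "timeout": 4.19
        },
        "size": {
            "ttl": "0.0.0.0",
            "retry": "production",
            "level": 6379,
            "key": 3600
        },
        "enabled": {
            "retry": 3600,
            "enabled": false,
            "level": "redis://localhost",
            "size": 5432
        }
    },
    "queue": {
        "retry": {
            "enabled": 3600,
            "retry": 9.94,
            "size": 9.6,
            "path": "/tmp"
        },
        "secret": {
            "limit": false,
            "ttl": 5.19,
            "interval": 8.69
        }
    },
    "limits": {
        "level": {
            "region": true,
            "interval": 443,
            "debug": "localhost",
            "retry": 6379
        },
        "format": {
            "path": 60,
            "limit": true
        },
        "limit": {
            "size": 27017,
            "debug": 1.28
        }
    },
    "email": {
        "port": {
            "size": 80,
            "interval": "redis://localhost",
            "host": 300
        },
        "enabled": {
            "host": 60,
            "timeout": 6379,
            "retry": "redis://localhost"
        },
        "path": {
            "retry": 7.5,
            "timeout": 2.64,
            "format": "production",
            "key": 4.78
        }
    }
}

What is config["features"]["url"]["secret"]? "/tmp"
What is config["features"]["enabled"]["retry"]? 3600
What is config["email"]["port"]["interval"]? "redis://localhost"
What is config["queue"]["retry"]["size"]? 9.6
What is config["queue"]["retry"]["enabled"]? 3600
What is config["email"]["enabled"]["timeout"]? 6379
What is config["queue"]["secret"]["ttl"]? 5.19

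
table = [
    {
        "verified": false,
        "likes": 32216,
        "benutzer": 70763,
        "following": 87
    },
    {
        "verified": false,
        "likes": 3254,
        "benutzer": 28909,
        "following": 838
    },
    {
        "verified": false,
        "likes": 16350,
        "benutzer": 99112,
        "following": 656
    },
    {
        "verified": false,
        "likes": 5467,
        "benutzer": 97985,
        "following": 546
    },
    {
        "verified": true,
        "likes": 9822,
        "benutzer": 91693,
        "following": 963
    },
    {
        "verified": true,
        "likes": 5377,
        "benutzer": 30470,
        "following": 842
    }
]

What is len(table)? 6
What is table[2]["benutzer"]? 99112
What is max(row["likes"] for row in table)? 32216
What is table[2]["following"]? 656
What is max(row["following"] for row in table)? 963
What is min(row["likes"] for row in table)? 3254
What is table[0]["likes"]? 32216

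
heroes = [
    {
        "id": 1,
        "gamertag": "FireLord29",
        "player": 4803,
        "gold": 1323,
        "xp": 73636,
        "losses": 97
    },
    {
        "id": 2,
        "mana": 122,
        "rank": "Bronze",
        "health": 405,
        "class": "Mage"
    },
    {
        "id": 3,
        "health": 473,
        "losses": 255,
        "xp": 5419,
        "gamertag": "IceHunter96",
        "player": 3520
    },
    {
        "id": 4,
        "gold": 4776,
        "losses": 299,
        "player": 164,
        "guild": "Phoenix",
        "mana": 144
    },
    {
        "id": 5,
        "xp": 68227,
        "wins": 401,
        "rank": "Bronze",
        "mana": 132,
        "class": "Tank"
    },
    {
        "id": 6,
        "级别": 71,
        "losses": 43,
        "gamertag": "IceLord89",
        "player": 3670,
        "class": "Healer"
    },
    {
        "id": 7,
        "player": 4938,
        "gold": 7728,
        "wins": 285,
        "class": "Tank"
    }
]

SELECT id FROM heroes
[1, 2, 3, 4, 5, 6, 7]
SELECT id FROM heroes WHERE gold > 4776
[7]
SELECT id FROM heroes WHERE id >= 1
[1, 2, 3, 4, 5, 6, 7]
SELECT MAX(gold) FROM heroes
7728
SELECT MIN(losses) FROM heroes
43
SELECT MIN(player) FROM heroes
164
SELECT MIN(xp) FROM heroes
5419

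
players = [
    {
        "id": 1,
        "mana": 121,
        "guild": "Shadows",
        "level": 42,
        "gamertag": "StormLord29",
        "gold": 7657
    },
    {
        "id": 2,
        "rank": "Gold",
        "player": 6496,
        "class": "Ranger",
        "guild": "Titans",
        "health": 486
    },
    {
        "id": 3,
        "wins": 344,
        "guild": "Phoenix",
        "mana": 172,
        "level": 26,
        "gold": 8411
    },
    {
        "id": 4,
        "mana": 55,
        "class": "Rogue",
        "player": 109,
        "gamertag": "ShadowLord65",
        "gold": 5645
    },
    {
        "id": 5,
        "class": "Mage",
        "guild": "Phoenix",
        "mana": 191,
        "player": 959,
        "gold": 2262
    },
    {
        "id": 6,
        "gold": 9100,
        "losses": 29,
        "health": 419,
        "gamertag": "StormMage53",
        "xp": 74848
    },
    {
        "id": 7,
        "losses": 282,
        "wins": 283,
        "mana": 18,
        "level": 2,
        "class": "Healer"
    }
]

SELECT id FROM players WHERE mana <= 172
[1, 3, 4, 7]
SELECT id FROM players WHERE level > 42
[]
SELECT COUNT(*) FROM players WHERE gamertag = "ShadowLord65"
1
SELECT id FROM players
[1, 2, 3, 4, 5, 6, 7]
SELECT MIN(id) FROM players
1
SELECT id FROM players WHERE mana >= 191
[5]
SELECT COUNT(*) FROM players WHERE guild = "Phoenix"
2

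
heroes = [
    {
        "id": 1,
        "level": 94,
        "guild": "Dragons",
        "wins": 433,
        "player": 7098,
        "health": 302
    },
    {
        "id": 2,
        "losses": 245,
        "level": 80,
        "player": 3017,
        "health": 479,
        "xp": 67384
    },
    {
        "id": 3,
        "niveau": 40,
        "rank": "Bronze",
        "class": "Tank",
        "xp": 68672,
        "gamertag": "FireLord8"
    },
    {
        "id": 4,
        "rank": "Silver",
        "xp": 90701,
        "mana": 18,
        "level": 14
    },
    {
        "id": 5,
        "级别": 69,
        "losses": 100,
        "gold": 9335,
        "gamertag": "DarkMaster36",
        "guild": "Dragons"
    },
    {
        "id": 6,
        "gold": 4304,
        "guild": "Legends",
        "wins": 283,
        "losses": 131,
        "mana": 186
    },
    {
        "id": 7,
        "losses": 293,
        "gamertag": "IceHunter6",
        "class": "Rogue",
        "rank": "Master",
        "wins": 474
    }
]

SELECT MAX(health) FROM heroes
479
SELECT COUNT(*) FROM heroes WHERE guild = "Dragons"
2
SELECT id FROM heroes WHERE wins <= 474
[1, 6, 7]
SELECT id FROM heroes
[1, 2, 3, 4, 5, 6, 7]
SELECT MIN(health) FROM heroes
302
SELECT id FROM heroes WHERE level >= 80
[1, 2]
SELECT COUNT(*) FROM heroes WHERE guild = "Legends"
1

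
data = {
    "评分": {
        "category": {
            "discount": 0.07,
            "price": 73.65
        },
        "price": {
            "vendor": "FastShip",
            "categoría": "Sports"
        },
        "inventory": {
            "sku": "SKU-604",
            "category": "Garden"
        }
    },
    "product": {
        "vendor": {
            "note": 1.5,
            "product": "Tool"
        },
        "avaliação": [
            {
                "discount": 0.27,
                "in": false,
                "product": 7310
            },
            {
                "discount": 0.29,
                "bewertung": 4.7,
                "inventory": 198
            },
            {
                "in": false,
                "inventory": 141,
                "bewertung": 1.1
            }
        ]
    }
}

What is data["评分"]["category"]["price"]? 73.65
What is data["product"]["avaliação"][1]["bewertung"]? 4.7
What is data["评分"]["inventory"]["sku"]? "SKU-604"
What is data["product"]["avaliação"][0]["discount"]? 0.27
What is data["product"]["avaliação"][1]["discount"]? 0.29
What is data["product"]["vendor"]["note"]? 1.5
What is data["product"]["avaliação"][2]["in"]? False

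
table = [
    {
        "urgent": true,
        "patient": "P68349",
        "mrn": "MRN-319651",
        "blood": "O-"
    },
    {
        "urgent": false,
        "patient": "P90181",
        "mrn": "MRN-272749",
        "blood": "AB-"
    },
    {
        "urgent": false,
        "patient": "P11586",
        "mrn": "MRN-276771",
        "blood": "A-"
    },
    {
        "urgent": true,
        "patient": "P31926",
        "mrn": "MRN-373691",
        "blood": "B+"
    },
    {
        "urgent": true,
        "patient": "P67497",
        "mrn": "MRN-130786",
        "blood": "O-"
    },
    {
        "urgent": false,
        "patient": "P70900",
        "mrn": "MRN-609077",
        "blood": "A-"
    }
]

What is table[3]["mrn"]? "MRN-373691"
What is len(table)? 6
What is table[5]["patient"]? "P70900"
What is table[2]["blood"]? "A-"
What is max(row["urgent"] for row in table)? True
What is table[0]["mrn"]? "MRN-319651"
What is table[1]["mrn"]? "MRN-272749"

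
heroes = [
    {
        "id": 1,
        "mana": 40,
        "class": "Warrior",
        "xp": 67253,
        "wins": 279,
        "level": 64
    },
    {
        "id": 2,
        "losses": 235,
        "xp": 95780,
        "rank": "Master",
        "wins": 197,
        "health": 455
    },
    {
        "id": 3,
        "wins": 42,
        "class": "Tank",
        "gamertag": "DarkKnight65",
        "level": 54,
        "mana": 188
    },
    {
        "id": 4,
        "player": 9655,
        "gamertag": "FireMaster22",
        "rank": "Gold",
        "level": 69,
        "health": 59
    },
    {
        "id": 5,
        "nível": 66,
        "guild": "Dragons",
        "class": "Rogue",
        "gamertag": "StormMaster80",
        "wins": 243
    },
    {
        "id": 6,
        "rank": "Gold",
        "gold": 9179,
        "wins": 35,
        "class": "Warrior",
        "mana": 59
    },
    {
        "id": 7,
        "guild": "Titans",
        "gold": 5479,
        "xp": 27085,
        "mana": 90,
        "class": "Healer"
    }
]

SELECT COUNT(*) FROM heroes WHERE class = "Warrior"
2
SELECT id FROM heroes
[1, 2, 3, 4, 5, 6, 7]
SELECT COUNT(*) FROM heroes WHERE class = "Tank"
1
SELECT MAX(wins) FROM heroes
279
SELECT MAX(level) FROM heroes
69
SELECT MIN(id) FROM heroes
1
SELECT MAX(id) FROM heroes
7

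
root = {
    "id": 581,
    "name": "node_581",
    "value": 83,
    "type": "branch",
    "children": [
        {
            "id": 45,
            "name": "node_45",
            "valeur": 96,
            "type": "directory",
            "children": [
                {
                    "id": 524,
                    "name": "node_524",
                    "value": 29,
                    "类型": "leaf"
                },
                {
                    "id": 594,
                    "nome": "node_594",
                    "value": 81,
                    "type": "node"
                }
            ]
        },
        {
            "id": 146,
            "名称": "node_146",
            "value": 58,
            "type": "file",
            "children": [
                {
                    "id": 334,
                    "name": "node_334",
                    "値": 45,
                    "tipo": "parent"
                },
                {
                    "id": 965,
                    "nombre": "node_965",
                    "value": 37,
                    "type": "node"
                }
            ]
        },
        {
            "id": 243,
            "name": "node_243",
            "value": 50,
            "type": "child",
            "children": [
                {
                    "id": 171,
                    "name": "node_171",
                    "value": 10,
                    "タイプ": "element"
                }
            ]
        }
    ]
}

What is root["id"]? 581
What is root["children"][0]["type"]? "directory"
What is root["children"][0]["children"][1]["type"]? "node"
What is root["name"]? "node_581"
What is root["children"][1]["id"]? 146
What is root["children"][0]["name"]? "node_45"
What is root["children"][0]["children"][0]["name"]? "node_524"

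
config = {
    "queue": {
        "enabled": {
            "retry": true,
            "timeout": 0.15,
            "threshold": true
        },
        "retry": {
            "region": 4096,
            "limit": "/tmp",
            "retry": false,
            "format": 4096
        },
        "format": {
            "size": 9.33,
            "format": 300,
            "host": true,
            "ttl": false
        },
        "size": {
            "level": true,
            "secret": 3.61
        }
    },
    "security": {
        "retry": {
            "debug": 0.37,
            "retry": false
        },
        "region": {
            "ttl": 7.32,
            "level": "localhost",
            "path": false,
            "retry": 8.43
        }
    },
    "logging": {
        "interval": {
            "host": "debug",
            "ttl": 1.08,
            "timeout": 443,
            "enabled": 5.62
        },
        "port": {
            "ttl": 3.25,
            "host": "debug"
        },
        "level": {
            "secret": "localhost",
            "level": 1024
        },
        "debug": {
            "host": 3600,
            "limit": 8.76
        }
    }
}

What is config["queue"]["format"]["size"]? 9.33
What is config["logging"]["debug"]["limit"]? 8.76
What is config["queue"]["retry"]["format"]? 4096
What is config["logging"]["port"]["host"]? "debug"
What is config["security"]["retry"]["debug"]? 0.37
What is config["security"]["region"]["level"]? "localhost"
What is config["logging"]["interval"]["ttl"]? 1.08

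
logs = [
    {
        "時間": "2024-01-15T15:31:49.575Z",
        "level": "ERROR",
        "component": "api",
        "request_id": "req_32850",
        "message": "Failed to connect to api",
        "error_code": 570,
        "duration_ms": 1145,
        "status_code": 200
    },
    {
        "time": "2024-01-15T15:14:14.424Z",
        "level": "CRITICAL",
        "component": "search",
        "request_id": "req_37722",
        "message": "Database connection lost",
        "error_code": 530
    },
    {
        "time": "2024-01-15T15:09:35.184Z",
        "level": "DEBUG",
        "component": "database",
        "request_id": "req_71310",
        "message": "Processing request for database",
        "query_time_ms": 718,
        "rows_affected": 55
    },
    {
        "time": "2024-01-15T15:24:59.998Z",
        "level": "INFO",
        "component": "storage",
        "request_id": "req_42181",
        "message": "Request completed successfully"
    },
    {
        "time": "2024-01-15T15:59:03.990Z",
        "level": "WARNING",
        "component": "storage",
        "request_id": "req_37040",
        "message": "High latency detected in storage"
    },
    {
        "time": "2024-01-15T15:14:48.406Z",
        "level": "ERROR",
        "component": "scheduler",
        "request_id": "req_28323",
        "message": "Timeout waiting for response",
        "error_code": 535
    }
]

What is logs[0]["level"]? "ERROR"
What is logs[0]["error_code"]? 570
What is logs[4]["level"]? "WARNING"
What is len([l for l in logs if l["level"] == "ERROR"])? 2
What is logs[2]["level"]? "DEBUG"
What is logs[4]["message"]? "High latency detected in storage"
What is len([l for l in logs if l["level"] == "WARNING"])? 1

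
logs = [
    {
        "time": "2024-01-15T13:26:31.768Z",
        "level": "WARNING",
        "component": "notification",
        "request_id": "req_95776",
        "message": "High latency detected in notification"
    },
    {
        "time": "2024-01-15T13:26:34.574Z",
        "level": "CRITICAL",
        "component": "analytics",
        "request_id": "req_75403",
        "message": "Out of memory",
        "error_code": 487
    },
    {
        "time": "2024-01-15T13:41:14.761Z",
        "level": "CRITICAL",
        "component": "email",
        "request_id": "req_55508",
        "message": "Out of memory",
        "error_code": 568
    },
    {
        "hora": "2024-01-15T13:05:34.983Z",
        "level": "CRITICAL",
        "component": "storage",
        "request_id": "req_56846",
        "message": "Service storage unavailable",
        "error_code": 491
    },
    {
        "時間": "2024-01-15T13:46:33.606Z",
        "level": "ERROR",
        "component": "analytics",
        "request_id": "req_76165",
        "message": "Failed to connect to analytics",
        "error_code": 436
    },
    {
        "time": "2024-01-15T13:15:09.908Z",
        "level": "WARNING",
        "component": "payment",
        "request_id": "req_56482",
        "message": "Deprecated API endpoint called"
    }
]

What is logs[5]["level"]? "WARNING"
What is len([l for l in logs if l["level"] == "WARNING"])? 2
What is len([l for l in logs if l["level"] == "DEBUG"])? 0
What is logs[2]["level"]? "CRITICAL"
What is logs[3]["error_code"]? 491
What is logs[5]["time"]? "2024-01-15T13:15:09.908Z"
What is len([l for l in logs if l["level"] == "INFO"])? 0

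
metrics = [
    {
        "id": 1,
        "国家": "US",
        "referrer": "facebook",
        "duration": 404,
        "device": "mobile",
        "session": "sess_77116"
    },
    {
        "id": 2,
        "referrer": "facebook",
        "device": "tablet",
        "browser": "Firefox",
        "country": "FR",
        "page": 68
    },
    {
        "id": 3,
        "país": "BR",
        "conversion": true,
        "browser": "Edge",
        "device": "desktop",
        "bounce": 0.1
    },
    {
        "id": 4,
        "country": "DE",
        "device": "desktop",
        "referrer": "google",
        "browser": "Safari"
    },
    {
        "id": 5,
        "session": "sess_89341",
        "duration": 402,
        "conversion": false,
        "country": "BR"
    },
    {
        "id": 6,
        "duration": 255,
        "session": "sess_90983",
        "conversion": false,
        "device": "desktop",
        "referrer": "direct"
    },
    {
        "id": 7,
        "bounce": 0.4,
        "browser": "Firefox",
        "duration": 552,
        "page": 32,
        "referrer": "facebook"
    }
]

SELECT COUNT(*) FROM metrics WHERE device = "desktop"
3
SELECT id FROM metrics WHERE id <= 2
[1, 2]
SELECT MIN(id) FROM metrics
1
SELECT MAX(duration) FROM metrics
552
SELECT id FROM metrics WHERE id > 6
[7]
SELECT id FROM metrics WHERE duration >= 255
[1, 5, 6, 7]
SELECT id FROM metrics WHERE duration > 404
[7]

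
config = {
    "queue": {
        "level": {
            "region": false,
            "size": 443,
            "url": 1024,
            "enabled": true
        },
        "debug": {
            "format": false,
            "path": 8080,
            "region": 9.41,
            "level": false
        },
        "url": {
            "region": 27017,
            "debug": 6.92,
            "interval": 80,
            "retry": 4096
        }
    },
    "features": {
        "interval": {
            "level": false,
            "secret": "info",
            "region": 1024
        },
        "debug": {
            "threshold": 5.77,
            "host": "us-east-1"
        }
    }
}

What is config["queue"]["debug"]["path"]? 8080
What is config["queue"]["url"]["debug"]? 6.92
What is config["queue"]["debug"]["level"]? False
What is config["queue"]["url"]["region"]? 27017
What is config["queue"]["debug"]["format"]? False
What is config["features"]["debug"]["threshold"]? 5.77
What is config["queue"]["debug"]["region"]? 9.41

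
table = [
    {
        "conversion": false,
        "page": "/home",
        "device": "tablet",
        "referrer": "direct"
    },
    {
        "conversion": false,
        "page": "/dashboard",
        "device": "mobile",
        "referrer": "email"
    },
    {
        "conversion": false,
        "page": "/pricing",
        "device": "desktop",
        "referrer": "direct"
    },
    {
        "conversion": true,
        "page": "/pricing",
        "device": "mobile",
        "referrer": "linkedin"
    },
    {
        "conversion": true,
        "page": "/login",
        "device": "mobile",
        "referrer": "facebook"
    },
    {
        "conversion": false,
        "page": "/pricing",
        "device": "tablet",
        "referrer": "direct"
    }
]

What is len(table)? 6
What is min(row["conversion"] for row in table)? False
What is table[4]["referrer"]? "facebook"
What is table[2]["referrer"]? "direct"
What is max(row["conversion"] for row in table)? True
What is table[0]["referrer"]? "direct"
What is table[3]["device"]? "mobile"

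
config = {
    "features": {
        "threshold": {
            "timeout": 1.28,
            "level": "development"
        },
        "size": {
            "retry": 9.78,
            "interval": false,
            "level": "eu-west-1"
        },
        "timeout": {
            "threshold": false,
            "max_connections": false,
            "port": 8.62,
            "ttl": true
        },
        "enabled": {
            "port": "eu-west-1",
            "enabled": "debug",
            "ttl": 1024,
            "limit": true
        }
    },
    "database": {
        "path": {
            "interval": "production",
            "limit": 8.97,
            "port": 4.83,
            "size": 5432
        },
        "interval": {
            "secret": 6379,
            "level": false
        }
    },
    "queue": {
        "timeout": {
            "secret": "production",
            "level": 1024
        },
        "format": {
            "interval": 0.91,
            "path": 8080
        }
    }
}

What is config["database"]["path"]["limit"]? 8.97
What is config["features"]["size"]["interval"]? False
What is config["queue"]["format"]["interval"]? 0.91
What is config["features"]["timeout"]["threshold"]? False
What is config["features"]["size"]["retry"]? 9.78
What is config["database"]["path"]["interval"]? "production"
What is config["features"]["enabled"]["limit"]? True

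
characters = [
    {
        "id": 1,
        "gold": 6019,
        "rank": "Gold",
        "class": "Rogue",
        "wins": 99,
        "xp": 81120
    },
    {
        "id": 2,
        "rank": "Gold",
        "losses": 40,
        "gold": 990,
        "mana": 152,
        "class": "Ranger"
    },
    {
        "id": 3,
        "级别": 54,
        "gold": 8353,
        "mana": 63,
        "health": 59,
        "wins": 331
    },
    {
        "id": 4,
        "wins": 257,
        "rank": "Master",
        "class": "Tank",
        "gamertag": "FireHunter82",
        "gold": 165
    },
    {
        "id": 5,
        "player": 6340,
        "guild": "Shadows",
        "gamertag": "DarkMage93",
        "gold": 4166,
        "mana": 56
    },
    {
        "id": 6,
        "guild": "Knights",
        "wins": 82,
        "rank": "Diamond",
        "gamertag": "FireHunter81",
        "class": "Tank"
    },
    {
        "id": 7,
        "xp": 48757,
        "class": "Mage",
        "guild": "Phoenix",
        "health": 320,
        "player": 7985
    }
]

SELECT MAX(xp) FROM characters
81120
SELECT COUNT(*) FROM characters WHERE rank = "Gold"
2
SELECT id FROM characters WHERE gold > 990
[1, 3, 5]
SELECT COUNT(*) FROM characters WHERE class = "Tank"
2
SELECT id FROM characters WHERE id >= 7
[7]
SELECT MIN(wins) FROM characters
82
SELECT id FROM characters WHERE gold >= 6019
[1, 3]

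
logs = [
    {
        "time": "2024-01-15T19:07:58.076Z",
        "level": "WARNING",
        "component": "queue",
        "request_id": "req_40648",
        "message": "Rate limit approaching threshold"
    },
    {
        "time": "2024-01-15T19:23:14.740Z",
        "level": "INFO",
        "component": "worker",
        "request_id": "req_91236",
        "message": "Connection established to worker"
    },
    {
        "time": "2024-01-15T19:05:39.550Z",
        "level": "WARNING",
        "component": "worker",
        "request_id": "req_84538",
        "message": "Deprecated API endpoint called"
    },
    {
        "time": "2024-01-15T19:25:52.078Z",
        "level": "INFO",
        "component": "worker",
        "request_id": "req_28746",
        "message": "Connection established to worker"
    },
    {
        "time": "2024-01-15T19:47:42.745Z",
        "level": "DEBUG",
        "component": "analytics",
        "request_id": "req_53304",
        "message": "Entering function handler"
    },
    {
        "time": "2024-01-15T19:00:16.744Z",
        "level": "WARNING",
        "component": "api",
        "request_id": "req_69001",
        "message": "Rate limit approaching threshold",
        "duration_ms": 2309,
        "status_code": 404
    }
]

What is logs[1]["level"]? "INFO"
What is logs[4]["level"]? "DEBUG"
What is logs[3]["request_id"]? "req_28746"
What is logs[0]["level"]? "WARNING"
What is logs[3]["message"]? "Connection established to worker"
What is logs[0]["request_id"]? "req_40648"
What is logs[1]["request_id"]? "req_91236"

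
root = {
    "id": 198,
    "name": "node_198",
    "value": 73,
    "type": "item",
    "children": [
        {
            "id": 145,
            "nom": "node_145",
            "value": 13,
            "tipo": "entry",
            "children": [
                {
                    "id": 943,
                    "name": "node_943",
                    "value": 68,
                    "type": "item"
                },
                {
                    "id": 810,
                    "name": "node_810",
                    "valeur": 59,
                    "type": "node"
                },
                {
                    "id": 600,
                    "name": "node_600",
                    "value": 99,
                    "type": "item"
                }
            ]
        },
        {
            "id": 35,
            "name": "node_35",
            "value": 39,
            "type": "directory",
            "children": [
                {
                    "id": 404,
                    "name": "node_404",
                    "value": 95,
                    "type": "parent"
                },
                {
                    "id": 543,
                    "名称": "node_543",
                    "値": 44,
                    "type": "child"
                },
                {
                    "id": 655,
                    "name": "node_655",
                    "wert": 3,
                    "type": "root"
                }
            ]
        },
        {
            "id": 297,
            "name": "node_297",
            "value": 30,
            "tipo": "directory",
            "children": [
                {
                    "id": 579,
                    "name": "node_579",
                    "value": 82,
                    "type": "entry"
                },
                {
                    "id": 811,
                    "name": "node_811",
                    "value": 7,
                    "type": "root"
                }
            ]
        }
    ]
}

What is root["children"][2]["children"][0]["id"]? 579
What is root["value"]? 73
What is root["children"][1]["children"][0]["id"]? 404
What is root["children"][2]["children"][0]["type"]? "entry"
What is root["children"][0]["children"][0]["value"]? 68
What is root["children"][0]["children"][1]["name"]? "node_810"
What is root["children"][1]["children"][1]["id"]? 543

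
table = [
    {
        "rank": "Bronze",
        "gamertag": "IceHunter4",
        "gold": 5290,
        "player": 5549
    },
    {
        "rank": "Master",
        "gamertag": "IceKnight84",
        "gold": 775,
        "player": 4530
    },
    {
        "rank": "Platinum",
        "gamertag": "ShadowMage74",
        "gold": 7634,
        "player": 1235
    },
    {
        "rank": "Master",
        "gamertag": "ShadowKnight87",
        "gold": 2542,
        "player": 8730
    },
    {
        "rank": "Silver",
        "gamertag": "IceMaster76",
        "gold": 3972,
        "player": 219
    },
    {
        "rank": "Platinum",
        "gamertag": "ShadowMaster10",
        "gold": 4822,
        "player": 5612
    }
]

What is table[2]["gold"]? 7634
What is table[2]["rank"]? "Platinum"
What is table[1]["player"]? 4530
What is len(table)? 6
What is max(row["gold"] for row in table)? 7634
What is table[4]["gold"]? 3972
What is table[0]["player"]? 5549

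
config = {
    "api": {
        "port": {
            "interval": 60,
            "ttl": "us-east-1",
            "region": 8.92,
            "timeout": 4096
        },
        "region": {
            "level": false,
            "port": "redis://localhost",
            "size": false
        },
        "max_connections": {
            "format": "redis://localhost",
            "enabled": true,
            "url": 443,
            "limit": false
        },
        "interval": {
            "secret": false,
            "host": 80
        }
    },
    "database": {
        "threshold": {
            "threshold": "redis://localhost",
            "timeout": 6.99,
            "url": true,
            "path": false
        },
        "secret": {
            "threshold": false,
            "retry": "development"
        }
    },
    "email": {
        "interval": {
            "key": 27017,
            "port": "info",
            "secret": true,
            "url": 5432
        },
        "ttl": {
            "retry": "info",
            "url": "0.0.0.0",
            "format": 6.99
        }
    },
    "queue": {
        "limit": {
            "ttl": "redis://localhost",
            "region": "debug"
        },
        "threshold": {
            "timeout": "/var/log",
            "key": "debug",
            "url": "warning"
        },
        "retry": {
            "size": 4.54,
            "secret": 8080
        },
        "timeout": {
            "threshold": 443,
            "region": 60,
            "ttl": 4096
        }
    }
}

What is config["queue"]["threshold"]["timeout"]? "/var/log"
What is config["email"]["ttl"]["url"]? "0.0.0.0"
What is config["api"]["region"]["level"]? False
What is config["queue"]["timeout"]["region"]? 60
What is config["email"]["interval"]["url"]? 5432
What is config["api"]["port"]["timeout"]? 4096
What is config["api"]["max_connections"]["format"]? "redis://localhost"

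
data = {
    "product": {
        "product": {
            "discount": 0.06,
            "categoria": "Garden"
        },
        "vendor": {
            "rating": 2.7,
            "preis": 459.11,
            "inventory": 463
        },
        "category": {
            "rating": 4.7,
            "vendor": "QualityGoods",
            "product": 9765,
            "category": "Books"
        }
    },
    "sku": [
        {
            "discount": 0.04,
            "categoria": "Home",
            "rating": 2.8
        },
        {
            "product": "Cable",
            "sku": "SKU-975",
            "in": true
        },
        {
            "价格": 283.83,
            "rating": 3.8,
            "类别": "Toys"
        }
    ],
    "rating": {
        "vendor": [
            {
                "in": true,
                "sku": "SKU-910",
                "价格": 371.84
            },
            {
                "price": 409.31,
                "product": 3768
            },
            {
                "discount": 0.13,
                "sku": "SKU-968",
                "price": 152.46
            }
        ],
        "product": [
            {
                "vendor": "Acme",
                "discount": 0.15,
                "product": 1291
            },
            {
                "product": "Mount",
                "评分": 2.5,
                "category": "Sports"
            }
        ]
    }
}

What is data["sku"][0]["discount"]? 0.04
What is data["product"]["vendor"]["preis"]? 459.11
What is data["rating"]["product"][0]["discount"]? 0.15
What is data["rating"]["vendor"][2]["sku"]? "SKU-968"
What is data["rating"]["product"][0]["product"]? 1291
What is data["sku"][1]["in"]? True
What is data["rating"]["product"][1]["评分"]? 2.5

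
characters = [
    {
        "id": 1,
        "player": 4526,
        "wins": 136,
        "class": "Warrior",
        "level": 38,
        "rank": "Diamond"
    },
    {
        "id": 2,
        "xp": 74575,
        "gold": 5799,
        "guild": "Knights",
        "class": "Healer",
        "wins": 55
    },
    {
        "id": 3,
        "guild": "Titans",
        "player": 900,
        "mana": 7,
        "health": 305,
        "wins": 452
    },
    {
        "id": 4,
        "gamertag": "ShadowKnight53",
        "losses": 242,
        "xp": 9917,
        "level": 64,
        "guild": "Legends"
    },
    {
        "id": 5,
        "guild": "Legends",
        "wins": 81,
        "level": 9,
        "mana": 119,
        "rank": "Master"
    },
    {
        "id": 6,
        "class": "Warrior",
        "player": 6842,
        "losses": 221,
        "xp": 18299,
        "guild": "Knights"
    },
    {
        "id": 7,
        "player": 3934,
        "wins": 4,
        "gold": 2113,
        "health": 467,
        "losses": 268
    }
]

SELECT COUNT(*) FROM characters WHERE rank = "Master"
1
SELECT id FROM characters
[1, 2, 3, 4, 5, 6, 7]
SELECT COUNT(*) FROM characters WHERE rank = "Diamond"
1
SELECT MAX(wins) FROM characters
452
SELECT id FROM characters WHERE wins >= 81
[1, 3, 5]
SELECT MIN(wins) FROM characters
4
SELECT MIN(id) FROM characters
1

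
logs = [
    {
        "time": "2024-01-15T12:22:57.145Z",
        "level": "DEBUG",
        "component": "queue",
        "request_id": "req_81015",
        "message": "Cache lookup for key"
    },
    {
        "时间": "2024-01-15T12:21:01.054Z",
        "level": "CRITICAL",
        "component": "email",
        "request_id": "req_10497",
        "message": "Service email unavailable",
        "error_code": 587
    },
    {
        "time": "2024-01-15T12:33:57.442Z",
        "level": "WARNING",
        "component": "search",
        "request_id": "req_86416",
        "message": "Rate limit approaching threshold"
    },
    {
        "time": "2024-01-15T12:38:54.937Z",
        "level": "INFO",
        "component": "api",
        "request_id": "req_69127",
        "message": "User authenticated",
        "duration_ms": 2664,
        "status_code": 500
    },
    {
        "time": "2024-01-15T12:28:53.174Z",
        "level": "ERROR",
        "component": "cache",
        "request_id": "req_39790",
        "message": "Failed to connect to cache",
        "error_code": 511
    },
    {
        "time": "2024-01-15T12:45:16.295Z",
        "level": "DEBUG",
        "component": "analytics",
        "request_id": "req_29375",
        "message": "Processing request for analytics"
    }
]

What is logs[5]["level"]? "DEBUG"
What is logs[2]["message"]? "Rate limit approaching threshold"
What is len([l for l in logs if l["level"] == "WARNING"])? 1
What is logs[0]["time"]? "2024-01-15T12:22:57.145Z"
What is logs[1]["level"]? "CRITICAL"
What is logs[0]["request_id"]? "req_81015"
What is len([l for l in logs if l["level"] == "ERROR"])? 1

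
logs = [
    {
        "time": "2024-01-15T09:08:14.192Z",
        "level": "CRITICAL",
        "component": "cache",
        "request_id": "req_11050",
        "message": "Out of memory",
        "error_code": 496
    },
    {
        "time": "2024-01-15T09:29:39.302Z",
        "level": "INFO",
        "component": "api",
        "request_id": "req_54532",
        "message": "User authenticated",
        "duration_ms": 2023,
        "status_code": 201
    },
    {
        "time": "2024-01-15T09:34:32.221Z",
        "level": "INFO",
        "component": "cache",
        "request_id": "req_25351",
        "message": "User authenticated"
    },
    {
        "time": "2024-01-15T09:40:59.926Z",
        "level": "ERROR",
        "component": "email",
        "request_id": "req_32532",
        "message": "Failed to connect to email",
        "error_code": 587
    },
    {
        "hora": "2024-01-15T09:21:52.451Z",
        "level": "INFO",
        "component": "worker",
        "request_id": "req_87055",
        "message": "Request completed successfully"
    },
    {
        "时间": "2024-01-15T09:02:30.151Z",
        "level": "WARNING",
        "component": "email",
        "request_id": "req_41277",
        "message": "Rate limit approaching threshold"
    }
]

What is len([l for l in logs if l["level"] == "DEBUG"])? 0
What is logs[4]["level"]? "INFO"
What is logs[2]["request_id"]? "req_25351"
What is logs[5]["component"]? "email"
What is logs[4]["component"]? "worker"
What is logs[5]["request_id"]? "req_41277"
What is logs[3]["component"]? "email"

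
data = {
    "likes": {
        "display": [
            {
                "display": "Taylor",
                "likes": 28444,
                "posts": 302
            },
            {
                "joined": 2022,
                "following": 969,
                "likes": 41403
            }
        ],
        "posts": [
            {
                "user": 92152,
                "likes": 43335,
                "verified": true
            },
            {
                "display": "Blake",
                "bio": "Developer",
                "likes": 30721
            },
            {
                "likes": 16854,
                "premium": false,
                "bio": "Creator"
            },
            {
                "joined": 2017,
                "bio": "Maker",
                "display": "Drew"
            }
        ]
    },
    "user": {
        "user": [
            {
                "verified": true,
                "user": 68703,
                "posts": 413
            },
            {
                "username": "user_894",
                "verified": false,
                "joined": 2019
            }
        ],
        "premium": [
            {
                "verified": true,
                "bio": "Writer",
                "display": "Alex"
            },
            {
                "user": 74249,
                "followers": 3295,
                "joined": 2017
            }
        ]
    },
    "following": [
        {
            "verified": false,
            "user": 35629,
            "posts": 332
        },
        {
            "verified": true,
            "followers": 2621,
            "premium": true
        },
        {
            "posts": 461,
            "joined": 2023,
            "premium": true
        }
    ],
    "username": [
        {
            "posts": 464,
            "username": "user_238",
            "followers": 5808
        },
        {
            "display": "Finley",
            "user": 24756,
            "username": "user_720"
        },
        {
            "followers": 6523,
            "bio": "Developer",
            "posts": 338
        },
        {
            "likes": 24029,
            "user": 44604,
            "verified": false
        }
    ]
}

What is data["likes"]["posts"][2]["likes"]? 16854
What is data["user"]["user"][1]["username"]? "user_894"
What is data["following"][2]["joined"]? 2023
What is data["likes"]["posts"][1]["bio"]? "Developer"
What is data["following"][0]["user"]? 35629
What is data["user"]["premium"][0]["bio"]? "Writer"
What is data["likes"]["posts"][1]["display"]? "Blake"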